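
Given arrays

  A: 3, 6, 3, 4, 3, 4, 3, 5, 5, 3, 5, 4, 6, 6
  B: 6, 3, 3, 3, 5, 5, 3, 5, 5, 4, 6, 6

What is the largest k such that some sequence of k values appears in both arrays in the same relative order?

11

One common subsequence of length 11: 6 at A[2]=B[1], 3 at A[3]=B[2], 3 at A[5]=B[3], 3 at A[7]=B[4], 5 at A[8]=B[5], 5 at A[9]=B[6], 3 at A[10]=B[7], 5 at A[11]=B[9], 4 at A[12]=B[10], 6 at A[13]=B[11], 6 at A[14]=B[12], and the DP table's final entry dp[14][12] is also 11, so no common subsequence is longer.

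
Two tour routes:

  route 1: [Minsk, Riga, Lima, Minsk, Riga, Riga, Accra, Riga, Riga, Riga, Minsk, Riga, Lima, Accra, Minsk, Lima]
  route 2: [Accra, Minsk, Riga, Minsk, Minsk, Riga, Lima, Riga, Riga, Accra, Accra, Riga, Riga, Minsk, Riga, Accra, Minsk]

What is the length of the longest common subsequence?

12

Taking Minsk (route 1 #1, route 2 #5); then Riga (route 1 #2, route 2 #6); then Lima (route 1 #3, route 2 #7); then Riga (route 1 #5, route 2 #8); then Riga (route 1 #6, route 2 #9); then Accra (route 1 #7, route 2 #11); then Riga (route 1 #9, route 2 #12); then Riga (route 1 #10, route 2 #13); then Minsk (route 1 #11, route 2 #14); then Riga (route 1 #12, route 2 #15); then Accra (route 1 #14, route 2 #16); then Minsk (route 1 #15, route 2 #17) gives a common subsequence of length 12. Since dp[16][17] = 12, nothing longer is possible.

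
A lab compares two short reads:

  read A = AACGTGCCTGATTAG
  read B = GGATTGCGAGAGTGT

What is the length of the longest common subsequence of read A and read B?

Taking A (read A #1, read B #3) → T (read A #5, read B #5) → G (read A #6, read B #6) → C (read A #7, read B #7) → G (read A #10, read B #10) → A (read A #11, read B #11) → T (read A #12, read B #13) → T (read A #13, read B #15) gives a common subsequence of length 8. dp[15][15] = 8 confirms this is the maximum.

8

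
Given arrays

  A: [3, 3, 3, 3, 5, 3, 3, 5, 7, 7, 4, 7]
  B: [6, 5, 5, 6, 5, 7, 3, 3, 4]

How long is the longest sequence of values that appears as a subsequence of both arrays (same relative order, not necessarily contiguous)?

Pick 5 [5,5] → 3 [6,7] → 3 [7,8] → 4 [11,9]; all 4 values appear in both, in order. The LCS DP gives dp[12][9] = 4, so this is optimal.

4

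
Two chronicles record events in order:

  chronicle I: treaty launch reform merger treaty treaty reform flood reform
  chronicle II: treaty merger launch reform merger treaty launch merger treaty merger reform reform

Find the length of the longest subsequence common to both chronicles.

8

Match treaty at chronicle I[1]=chronicle II[1], launch at chronicle I[2]=chronicle II[3], reform at chronicle I[3]=chronicle II[4], merger at chronicle I[4]=chronicle II[5], treaty at chronicle I[5]=chronicle II[6], treaty at chronicle I[6]=chronicle II[9], reform at chronicle I[7]=chronicle II[11], reform at chronicle I[9]=chronicle II[12] — 8 events in the same relative order in both, and the DP table's final entry dp[9][12] is also 8, so no common subsequence is longer.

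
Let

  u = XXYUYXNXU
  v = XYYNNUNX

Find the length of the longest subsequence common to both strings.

5

Match X (u #1, v #1); then Y (u #3, v #3); then U (u #4, v #6); then N (u #7, v #7); then X (u #8, v #8) — 5 characters in the same relative order in both, and the DP table's final entry dp[9][8] is also 5, so no common subsequence is longer.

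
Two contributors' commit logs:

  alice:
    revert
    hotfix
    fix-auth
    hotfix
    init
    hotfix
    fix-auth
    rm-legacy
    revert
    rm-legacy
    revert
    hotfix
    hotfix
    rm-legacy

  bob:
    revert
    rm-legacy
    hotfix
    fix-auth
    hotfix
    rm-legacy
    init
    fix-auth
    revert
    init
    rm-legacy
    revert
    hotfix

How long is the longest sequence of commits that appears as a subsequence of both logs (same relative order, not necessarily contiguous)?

Match revert [1,1], then hotfix [2,3], then fix-auth [3,4], then hotfix [4,5], then init [5,7], then fix-auth [7,8], then revert [9,9], then rm-legacy [10,11], then revert [11,12], then hotfix [13,13] — 10 commits in the same relative order in both. The LCS DP gives dp[14][13] = 10, so this is optimal.

10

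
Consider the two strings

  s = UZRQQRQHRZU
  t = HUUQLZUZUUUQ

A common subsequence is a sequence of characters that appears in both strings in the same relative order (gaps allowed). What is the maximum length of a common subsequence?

Let dp[i][j] be the LCS length of the first i characters of s and the first j characters of t. dp[i][j] = dp[i-1][j-1]+1 when the i-th and j-th characters match, else max(dp[i-1][j], dp[i][j-1]).
    ·  H  U  U  Q  L  Z  U  Z  U  U  U  Q
 ·  0  0  0  0  0  0  0  0  0  0  0  0  0
 U  0  0  1  1  1  1  1  1  1  1  1  1  1
 Z  0  0  1  1  1  1  2  2  2  2  2  2  2
 R  0  0  1  1  1  1  2  2  2  2  2  2  2
 Q  0  0  1  1  2  2  2  2  2  2  2  2  3
 Q  0  0  1  1  2  2  2  2  2  2  2  2  3
 R  0  0  1  1  2  2  2  2  2  2  2  2  3
 Q  0  0  1  1  2  2  2  2  2  2  2  2  3
 H  0  1  1  1  2  2  2  2  2  2  2  2  3
 R  0  1  1  1  2  2  2  2  2  2  2  2  3
 Z  0  1  1  1  2  2  3  3  3  3  3  3  3
 U  0  1  2  2  2  2  3  4  4  4  4  4  4
dp[11][12] = 4. One LCS (by backtracking along matches): UZZU.

4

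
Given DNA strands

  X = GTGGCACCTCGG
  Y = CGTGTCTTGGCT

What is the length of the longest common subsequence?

7

One common subsequence of length 7: G at X[1]=Y[2], T at X[2]=Y[3], G at X[3]=Y[4], C at X[5]=Y[6], T at X[9]=Y[8], G at X[11]=Y[9], G at X[12]=Y[10]. Since dp[12][12] = 7, nothing longer is possible.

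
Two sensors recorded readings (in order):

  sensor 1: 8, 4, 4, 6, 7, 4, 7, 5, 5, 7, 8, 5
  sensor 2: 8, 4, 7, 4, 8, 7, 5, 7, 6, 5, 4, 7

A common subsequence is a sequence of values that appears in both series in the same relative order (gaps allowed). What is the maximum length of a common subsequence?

8

Let dp[i][j] be the LCS length of the first i values of sensor 1 and the first j values of sensor 2. dp[i][j] = dp[i-1][j-1]+1 when the i-th and j-th values match, else max(dp[i-1][j], dp[i][j-1]).
    ·  8  4  7  4  8  7  5  7  6  5  4  7
 ·  0  0  0  0  0  0  0  0  0  0  0  0  0
 8  0  1  1  1  1  1  1  1  1  1  1  1  1
 4  0  1  2  2  2  2  2  2  2  2  2  2  2
 4  0  1  2  2  3  3  3  3  3  3  3  3  3
 6  0  1  2  2  3  3  3  3  3  4  4  4  4
 7  0  1  2  3  3  3  4  4  4  4  4  4  5
 4  0  1  2  3  4  4  4  4  4  4  4  5  5
 7  0  1  2  3  4  4  5  5  5  5  5  5  6
 5  0  1  2  3  4  4  5  6  6  6  6  6  6
 5  0  1  2  3  4  4  5  6  6  6  7  7  7
 7  0  1  2  3  4  4  5  6  7  7  7  7  8
 8  0  1  2  3  4  5  5  6  7  7  7  7  8
 5  0  1  2  3  4  5  5  6  7  7  8  8  8
dp[12][12] = 8. One LCS (by backtracking along matches): 8, 4, 7, 4, 7, 5, 5, 7.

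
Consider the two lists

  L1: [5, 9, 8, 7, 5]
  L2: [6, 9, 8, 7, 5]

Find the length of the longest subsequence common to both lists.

Match 9 (L1 #2, L2 #2), then 8 (L1 #3, L2 #3), then 7 (L1 #4, L2 #4), then 5 (L1 #5, L2 #5) — 4 values in the same relative order in both. dp[5][5] = 4 confirms this is the maximum.

4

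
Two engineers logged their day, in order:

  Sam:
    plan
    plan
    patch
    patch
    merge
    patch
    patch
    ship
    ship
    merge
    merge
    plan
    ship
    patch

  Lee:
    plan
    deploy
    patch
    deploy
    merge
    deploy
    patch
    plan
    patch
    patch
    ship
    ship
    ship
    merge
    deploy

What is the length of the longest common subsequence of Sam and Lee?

Pick plan at Sam[1]=Lee[1], patch at Sam[3]=Lee[3], patch at Sam[4]=Lee[7], patch at Sam[6]=Lee[9], patch at Sam[7]=Lee[10], ship at Sam[8]=Lee[12], ship at Sam[9]=Lee[13], merge at Sam[10]=Lee[14]; all 8 tasks appear in both, in order. Since dp[14][15] = 8, nothing longer is possible.

8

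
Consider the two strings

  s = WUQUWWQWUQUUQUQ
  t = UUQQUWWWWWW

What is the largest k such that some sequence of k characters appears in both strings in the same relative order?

6

One common subsequence of length 6: U [2,2], Q [3,4], U [4,5], W [5,9], W [6,10], W [8,11]. dp[15][11] = 6 confirms this is the maximum.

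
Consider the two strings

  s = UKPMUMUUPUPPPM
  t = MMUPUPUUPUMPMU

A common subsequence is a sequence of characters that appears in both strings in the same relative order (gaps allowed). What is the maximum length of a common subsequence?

9

One common subsequence of length 9: U (s #1, t #3); then P (s #3, t #4); then U (s #5, t #5); then U (s #7, t #7); then U (s #8, t #8); then P (s #9, t #9); then U (s #10, t #10); then P (s #13, t #12); then M (s #14, t #13), and the DP table's final entry dp[14][14] is also 9, so no common subsequence is longer.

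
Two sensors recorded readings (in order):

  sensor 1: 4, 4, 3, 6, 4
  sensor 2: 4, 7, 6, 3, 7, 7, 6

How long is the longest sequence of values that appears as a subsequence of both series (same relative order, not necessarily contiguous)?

Pick 4 (sensor 1 #1, sensor 2 #1); then 3 (sensor 1 #3, sensor 2 #4); then 6 (sensor 1 #4, sensor 2 #7); all 3 values appear in both, in order, and the DP table's final entry dp[5][7] is also 3, so no common subsequence is longer.

3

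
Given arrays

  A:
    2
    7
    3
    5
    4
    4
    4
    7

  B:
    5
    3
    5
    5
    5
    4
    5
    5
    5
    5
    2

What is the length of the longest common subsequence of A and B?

Let dp[i][j] be the LCS length of the first i values of A and the first j values of B. dp[i][j] = dp[i-1][j-1]+1 when the i-th and j-th values match, else max(dp[i-1][j], dp[i][j-1]).
    ·  5  3  5  5  5  4  5  5  5  5  2
 ·  0  0  0  0  0  0  0  0  0  0  0  0
 2  0  0  0  0  0  0  0  0  0  0  0  1
 7  0  0  0  0  0  0  0  0  0  0  0  1
 3  0  0  1  1  1  1  1  1  1  1  1  1
 5  0  1  1  2  2  2  2  2  2  2  2  2
 4  0  1  1  2  2  2  3  3  3  3  3  3
 4  0  1  1  2  2  2  3  3  3  3  3  3
 4  0  1  1  2  2  2  3  3  3  3  3  3
 7  0  1  1  2  2  2  3  3  3  3  3  3
dp[8][11] = 3. One LCS (by backtracking along matches): 3, 5, 4.

3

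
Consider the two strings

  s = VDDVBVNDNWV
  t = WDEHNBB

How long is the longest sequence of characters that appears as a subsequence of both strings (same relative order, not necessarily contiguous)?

2

Match D [2,2], B [5,7] — 2 characters in the same relative order in both. dp[11][7] = 2 confirms this is the maximum.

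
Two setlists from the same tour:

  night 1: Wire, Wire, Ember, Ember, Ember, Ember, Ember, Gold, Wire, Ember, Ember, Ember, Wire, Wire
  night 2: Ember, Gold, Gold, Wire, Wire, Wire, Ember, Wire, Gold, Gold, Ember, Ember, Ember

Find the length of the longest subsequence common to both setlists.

Match Wire at night 1[1]=night 2[5], then Wire at night 1[2]=night 2[6], then Ember at night 1[3]=night 2[7], then Gold at night 1[8]=night 2[10], then Ember at night 1[10]=night 2[11], then Ember at night 1[11]=night 2[12], then Ember at night 1[12]=night 2[13] — 7 songs in the same relative order in both. The LCS DP gives dp[14][13] = 7, so this is optimal.

7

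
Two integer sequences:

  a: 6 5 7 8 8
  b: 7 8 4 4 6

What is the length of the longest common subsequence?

Match 7 [3,1] → 8 [4,2] — 2 values in the same relative order in both. Since dp[5][5] = 2, nothing longer is possible.

2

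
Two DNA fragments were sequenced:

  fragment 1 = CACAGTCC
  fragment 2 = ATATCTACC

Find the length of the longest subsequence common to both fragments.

Let dp[i][j] be the LCS length of the first i bases of fragment 1 and the first j bases of fragment 2. dp[i][j] = dp[i-1][j-1]+1 when the i-th and j-th bases match, else max(dp[i-1][j], dp[i][j-1]).
    ·  A  T  A  T  C  T  A  C  C
 ·  0  0  0  0  0  0  0  0  0  0
 C  0  0  0  0  0  1  1  1  1  1
 A  0  1  1  1  1  1  1  2  2  2
 C  0  1  1  1  1  2  2  2  3  3
 A  0  1  1  2  2  2  2  3  3  3
 G  0  1  1  2  2  2  2  3  3  3
 T  0  1  2  2  3  3  3  3  3  3
 C  0  1  2  2  3  4  4  4  4  4
 C  0  1  2  2  3  4  4  4  5  5
dp[8][9] = 5. One LCS (by backtracking along matches): ACACC.

5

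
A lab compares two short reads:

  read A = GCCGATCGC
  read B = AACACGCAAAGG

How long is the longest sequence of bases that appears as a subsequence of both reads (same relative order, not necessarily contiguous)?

5

Let dp[i][j] be the LCS length of the first i bases of read A and the first j bases of read B. dp[i][j] = dp[i-1][j-1]+1 when the i-th and j-th bases match, else max(dp[i-1][j], dp[i][j-1]).
    ·  A  A  C  A  C  G  C  A  A  A  G  G
 ·  0  0  0  0  0  0  0  0  0  0  0  0  0
 G  0  0  0  0  0  0  1  1  1  1  1  1  1
 C  0  0  0  1  1  1  1  2  2  2  2  2  2
 C  0  0  0  1  1  2  2  2  2  2  2  2  2
 G  0  0  0  1  1  2  3  3  3  3  3  3  3
 A  0  1  1  1  2  2  3  3  4  4  4  4  4
 T  0  1  1  1  2  2  3  3  4  4  4  4  4
 C  0  1  1  2  2  3  3  4  4  4  4  4  4
 G  0  1  1  2  2  3  4  4  4  4  4  5  5
 C  0  1  1  2  2  3  4  5  5  5  5  5  5
dp[9][12] = 5. One LCS (by backtracking along matches): CCGAG.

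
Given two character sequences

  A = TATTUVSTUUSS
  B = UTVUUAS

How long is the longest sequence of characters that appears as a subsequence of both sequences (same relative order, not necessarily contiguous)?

5

Taking T at A[4]=B[2]; then V at A[6]=B[3]; then U at A[9]=B[4]; then U at A[10]=B[5]; then S at A[12]=B[7] gives a common subsequence of length 5. dp[12][7] = 5 confirms this is the maximum.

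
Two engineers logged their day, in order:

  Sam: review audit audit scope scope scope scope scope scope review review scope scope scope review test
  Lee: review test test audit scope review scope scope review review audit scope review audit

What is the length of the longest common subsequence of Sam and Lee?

Pick review at Sam[1]=Lee[1] → audit at Sam[3]=Lee[4] → scope at Sam[4]=Lee[5] → scope at Sam[8]=Lee[7] → scope at Sam[9]=Lee[8] → review at Sam[10]=Lee[9] → review at Sam[11]=Lee[10] → scope at Sam[14]=Lee[12] → review at Sam[15]=Lee[13]; all 9 tasks appear in both, in order. Since dp[16][14] = 9, nothing longer is possible.

9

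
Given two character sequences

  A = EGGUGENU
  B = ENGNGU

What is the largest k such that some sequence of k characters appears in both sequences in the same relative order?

One common subsequence of length 4: E (A #1, B #1) → G (A #2, B #3) → G (A #5, B #5) → U (A #8, B #6). Since dp[8][6] = 4, nothing longer is possible.

4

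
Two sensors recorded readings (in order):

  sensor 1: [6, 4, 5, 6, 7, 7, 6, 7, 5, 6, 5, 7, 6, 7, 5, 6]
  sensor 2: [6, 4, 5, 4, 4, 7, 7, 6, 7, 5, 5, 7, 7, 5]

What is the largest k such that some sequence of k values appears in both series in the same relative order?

12

Taking 6 (sensor 1 #1, sensor 2 #1); then 4 (sensor 1 #2, sensor 2 #2); then 5 (sensor 1 #3, sensor 2 #3); then 7 (sensor 1 #5, sensor 2 #6); then 7 (sensor 1 #6, sensor 2 #7); then 6 (sensor 1 #7, sensor 2 #8); then 7 (sensor 1 #8, sensor 2 #9); then 5 (sensor 1 #9, sensor 2 #10); then 5 (sensor 1 #11, sensor 2 #11); then 7 (sensor 1 #12, sensor 2 #12); then 7 (sensor 1 #14, sensor 2 #13); then 5 (sensor 1 #15, sensor 2 #14) gives a common subsequence of length 12, and the DP table's final entry dp[16][14] is also 12, so no common subsequence is longer.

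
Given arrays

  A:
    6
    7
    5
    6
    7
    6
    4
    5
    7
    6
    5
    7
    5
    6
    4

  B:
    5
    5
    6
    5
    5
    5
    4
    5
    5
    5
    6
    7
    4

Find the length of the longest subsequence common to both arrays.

Match 6 (A #1, B #3) → 5 (A #3, B #6) → 4 (A #7, B #7) → 5 (A #8, B #8) → 5 (A #11, B #9) → 5 (A #13, B #10) → 6 (A #14, B #11) → 4 (A #15, B #13) — 8 values in the same relative order in both. Since dp[15][13] = 8, nothing longer is possible.

8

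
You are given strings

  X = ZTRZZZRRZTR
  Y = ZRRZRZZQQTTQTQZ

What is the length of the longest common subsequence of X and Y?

6

Taking Z (X #1, Y #1), then R (X #3, Y #3), then Z (X #4, Y #4), then Z (X #5, Y #6), then Z (X #6, Y #7), then Z (X #9, Y #15) gives a common subsequence of length 6. The LCS DP gives dp[11][15] = 6, so this is optimal.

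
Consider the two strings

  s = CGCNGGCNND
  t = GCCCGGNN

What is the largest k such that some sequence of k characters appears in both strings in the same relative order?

6

Pick C (s #1, t #3); then C (s #3, t #4); then G (s #5, t #5); then G (s #6, t #6); then N (s #8, t #7); then N (s #9, t #8); all 6 characters appear in both, in order. dp[10][8] = 6 confirms this is the maximum.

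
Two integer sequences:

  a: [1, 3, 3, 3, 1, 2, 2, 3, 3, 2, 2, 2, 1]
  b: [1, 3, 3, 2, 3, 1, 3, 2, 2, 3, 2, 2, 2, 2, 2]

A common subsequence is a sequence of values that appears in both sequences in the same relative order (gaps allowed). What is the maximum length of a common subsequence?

Pick 1 [1,1]; then 3 [2,2]; then 3 [3,3]; then 3 [4,5]; then 1 [5,6]; then 2 [6,8]; then 2 [7,9]; then 3 [8,10]; then 2 [10,13]; then 2 [11,14]; then 2 [12,15]; all 11 values appear in both, in order. dp[13][15] = 11 confirms this is the maximum.

11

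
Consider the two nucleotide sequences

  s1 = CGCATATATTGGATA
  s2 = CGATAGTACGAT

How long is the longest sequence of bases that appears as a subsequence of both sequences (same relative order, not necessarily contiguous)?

10

Pick C [1,1], G [2,2], A [4,3], T [5,4], A [6,5], T [7,7], A [8,8], G [12,10], A [13,11], T [14,12]; all 10 bases appear in both, in order, and the DP table's final entry dp[15][12] is also 10, so no common subsequence is longer.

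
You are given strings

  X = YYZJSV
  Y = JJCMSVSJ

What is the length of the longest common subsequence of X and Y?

Let dp[i][j] be the LCS length of the first i characters of X and the first j characters of Y. dp[i][j] = dp[i-1][j-1]+1 when the i-th and j-th characters match, else max(dp[i-1][j], dp[i][j-1]).
    ·  J  J  C  M  S  V  S  J
 ·  0  0  0  0  0  0  0  0  0
 Y  0  0  0  0  0  0  0  0  0
 Y  0  0  0  0  0  0  0  0  0
 Z  0  0  0  0  0  0  0  0  0
 J  0  1  1  1  1  1  1  1  1
 S  0  1  1  1  1  2  2  2  2
 V  0  1  1  1  1  2  3  3  3
dp[6][8] = 3. One LCS (by backtracking along matches): JSV.

3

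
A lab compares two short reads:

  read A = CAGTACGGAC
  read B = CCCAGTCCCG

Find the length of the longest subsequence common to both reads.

6

Let dp[i][j] be the LCS length of the first i bases of read A and the first j bases of read B. dp[i][j] = dp[i-1][j-1]+1 when the i-th and j-th bases match, else max(dp[i-1][j], dp[i][j-1]).
    ·  C  C  C  A  G  T  C  C  C  G
 ·  0  0  0  0  0  0  0  0  0  0  0
 C  0  1  1  1  1  1  1  1  1  1  1
 A  0  1  1  1  2  2  2  2  2  2  2
 G  0  1  1  1  2  3  3  3  3  3  3
 T  0  1  1  1  2  3  4  4  4  4  4
 A  0  1  1  1  2  3  4  4  4  4  4
 C  0  1  2  2  2  3  4  5  5  5  5
 G  0  1  2  2  2  3  4  5  5  5  6
 G  0  1  2  2  2  3  4  5  5  5  6
 A  0  1  2  2  3  3  4  5  5  5  6
 C  0  1  2  3  3  3  4  5  6  6  6
dp[10][10] = 6. One LCS (by backtracking along matches): CAGTCG.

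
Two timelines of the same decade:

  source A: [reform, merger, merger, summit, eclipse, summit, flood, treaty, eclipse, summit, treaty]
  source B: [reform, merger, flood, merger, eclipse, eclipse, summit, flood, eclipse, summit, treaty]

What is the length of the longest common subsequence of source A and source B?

9

Taking reform at source A[1]=source B[1], then merger at source A[2]=source B[2], then merger at source A[3]=source B[4], then eclipse at source A[5]=source B[6], then summit at source A[6]=source B[7], then flood at source A[7]=source B[8], then eclipse at source A[9]=source B[9], then summit at source A[10]=source B[10], then treaty at source A[11]=source B[11] gives a common subsequence of length 9. dp[11][11] = 9 confirms this is the maximum.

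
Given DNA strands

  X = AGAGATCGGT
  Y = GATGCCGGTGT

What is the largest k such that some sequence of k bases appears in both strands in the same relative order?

7

Let dp[i][j] be the LCS length of the first i bases of X and the first j bases of Y. dp[i][j] = dp[i-1][j-1]+1 when the i-th and j-th bases match, else max(dp[i-1][j], dp[i][j-1]).
    ·  G  A  T  G  C  C  G  G  T  G  T
 ·  0  0  0  0  0  0  0  0  0  0  0  0
 A  0  0  1  1  1  1  1  1  1  1  1  1
 G  0  1  1  1  2  2  2  2  2  2  2  2
 A  0  1  2  2  2  2  2  2  2  2  2  2
 G  0  1  2  2  3  3  3  3  3  3  3  3
 A  0  1  2  2  3  3  3  3  3  3  3  3
 T  0  1  2  3  3  3  3  3  3  4  4  4
 C  0  1  2  3  3  4  4  4  4  4  4  4
 G  0  1  2  3  4  4  4  5  5  5  5  5
 G  0  1  2  3  4  4  4  5  6  6  6  6
 T  0  1  2  3  4  4  4  5  6  7  7  7
dp[10][11] = 7. One LCS (by backtracking along matches): GAGCGGT.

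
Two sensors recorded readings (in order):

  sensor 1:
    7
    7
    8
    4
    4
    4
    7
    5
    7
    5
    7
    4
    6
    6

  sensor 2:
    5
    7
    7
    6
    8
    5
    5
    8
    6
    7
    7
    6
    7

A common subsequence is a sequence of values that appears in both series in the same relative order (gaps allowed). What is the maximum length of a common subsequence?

Pick 7 [1,2]; then 7 [2,3]; then 8 [3,5]; then 5 [8,7]; then 7 [9,10]; then 7 [11,11]; then 6 [13,12]; all 7 values appear in both, in order. The LCS DP gives dp[14][13] = 7, so this is optimal.

7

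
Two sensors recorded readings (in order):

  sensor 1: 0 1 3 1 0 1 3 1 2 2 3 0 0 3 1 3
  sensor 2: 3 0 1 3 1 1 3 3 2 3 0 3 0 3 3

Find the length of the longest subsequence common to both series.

One common subsequence of length 12: 0 [1,2] → 1 [2,3] → 3 [3,4] → 1 [4,5] → 1 [6,6] → 3 [7,8] → 2 [10,9] → 3 [11,10] → 0 [12,11] → 0 [13,13] → 3 [14,14] → 3 [16,15], and the DP table's final entry dp[16][15] is also 12, so no common subsequence is longer.

12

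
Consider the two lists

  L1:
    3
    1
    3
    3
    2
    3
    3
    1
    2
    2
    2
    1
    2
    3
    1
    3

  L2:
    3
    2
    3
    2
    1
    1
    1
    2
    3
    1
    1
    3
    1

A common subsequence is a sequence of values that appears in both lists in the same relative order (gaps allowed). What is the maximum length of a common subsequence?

Taking 3 at L1[1]=L2[1], then 3 at L1[4]=L2[3], then 2 at L1[5]=L2[4], then 1 at L1[8]=L2[6], then 1 at L1[12]=L2[7], then 2 at L1[13]=L2[8], then 3 at L1[14]=L2[9], then 1 at L1[15]=L2[11], then 3 at L1[16]=L2[12] gives a common subsequence of length 9. Since dp[16][13] = 9, nothing longer is possible.

9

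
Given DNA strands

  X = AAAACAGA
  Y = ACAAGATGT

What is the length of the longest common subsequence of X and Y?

Let dp[i][j] be the LCS length of the first i bases of X and the first j bases of Y. dp[i][j] = dp[i-1][j-1]+1 when the i-th and j-th bases match, else max(dp[i-1][j], dp[i][j-1]).
    ·  A  C  A  A  G  A  T  G  T
 ·  0  0  0  0  0  0  0  0  0  0
 A  0  1  1  1  1  1  1  1  1  1
 A  0  1  1  2  2  2  2  2  2  2
 A  0  1  1  2  3  3  3  3  3  3
 A  0  1  1  2  3  3  4  4  4  4
 C  0  1  2  2  3  3  4  4  4  4
 A  0  1  2  3  3  3  4  4  4  4
 G  0  1  2  3  3  4  4  4  5  5
 A  0  1  2  3  4  4  5  5  5  5
dp[8][9] = 5. One LCS (by backtracking along matches): AAAAG.

5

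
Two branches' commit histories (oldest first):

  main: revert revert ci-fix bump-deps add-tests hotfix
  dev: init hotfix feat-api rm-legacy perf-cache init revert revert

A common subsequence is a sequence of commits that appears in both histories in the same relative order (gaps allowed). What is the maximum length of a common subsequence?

One common subsequence of length 2: revert (main #1, dev #7); then revert (main #2, dev #8), and the DP table's final entry dp[6][8] is also 2, so no common subsequence is longer.

2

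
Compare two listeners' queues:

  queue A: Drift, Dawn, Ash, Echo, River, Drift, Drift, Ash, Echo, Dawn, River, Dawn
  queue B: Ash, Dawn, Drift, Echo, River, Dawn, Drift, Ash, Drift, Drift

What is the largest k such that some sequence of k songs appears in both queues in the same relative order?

5

Match Drift (queue A #1, queue B #3), Dawn (queue A #2, queue B #6), Ash (queue A #3, queue B #8), Drift (queue A #6, queue B #9), Drift (queue A #7, queue B #10) — 5 songs in the same relative order in both. Since dp[12][10] = 5, nothing longer is possible.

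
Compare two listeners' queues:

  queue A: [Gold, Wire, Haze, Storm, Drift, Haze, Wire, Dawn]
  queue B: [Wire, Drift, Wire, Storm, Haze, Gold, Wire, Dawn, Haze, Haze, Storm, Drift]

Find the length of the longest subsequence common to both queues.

5

One common subsequence of length 5: Gold at queue A[1]=queue B[6], Wire at queue A[2]=queue B[7], Haze at queue A[3]=queue B[10], Storm at queue A[4]=queue B[11], Drift at queue A[5]=queue B[12]. dp[8][12] = 5 confirms this is the maximum.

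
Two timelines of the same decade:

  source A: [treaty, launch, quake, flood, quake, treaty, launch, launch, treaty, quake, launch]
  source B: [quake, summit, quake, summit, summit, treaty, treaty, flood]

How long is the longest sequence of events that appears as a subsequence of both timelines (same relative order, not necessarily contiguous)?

Pick quake at source A[3]=source B[1], then quake at source A[5]=source B[3], then treaty at source A[6]=source B[6], then treaty at source A[9]=source B[7]; all 4 events appear in both, in order. The LCS DP gives dp[11][8] = 4, so this is optimal.

4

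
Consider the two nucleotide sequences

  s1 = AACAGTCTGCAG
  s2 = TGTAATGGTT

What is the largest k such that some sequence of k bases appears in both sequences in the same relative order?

5

Let dp[i][j] be the LCS length of the first i bases of s1 and the first j bases of s2. dp[i][j] = dp[i-1][j-1]+1 when the i-th and j-th bases match, else max(dp[i-1][j], dp[i][j-1]).
    ·  T  G  T  A  A  T  G  G  T  T
 ·  0  0  0  0  0  0  0  0  0  0  0
 A  0  0  0  0  1  1  1  1  1  1  1
 A  0  0  0  0  1  2  2  2  2  2  2
 C  0  0  0  0  1  2  2  2  2  2  2
 A  0  0  0  0  1  2  2  2  2  2  2
 G  0  0  1  1  1  2  2  3  3  3  3
 T  0  1  1  2  2  2  3  3  3  4  4
 C  0  1  1  2  2  2  3  3  3  4  4
 T  0  1  1  2  2  2  3  3  3  4  5
 G  0  1  2  2  2  2  3  4  4  4  5
 C  0  1  2  2  2  2  3  4  4  4  5
 A  0  1  2  2  3  3  3  4  4  4  5
 G  0  1  2  2  3  3  3  4  5  5  5
dp[12][10] = 5. One LCS (by backtracking along matches): AAGTT.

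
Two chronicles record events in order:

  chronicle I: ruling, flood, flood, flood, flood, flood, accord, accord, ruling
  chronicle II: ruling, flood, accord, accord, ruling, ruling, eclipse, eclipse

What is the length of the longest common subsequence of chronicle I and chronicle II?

5

Pick ruling [1,1] → flood [6,2] → accord [7,3] → accord [8,4] → ruling [9,6]; all 5 events appear in both, in order, and the DP table's final entry dp[9][8] is also 5, so no common subsequence is longer.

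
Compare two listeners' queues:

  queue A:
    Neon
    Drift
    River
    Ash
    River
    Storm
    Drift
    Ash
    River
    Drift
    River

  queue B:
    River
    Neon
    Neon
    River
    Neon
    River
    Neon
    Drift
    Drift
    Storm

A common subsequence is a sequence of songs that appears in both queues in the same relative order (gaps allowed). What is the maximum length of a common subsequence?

5

One common subsequence of length 5: Neon at queue A[1]=queue B[3] → River at queue A[3]=queue B[4] → River at queue A[5]=queue B[6] → Drift at queue A[7]=queue B[8] → Drift at queue A[10]=queue B[9], and the DP table's final entry dp[11][10] is also 5, so no common subsequence is longer.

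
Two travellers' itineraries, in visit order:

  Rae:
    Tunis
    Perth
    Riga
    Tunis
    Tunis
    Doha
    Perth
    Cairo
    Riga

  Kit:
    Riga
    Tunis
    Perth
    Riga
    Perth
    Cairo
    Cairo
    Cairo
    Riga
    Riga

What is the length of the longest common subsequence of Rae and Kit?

6

Taking Tunis [1,2] → Perth [2,3] → Riga [3,4] → Perth [7,5] → Cairo [8,8] → Riga [9,10] gives a common subsequence of length 6. Since dp[9][10] = 6, nothing longer is possible.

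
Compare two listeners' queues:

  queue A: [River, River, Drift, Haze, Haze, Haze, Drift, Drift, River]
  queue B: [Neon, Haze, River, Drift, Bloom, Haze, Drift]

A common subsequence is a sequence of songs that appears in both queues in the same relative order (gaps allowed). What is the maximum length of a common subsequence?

Taking River [2,3], then Drift [3,4], then Haze [6,6], then Drift [8,7] gives a common subsequence of length 4. dp[9][7] = 4 confirms this is the maximum.

4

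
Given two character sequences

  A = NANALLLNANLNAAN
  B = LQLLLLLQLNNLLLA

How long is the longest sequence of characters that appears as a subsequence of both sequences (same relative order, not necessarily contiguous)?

7

Pick L [5,6] → L [6,7] → L [7,9] → N [8,10] → N [10,11] → L [11,14] → A [14,15]; all 7 characters appear in both, in order. Since dp[15][15] = 7, nothing longer is possible.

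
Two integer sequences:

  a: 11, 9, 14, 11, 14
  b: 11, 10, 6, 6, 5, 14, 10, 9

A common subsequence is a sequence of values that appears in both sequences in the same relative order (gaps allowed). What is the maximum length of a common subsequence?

2

Taking 11 [1,1], then 9 [2,8] gives a common subsequence of length 2. Since dp[5][8] = 2, nothing longer is possible.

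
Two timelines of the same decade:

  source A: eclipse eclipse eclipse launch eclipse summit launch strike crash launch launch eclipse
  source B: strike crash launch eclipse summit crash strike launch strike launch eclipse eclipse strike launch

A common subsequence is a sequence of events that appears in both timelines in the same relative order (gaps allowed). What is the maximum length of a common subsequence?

7

Match launch [4,3] → eclipse [5,4] → summit [6,5] → launch [7,8] → strike [8,9] → launch [10,10] → launch [11,14] — 7 events in the same relative order in both. The LCS DP gives dp[12][14] = 7, so this is optimal.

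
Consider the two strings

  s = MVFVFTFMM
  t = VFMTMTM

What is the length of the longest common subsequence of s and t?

Match V (s #2, t #1), then F (s #3, t #2), then T (s #6, t #4), then M (s #8, t #5), then M (s #9, t #7) — 5 characters in the same relative order in both, and the DP table's final entry dp[9][7] is also 5, so no common subsequence is longer.

5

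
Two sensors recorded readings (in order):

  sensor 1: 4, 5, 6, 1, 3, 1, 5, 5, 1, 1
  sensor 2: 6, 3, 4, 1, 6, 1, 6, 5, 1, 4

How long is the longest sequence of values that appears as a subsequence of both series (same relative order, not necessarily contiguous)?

One common subsequence of length 5: 4 (sensor 1 #1, sensor 2 #3), then 6 (sensor 1 #3, sensor 2 #5), then 1 (sensor 1 #4, sensor 2 #6), then 5 (sensor 1 #8, sensor 2 #8), then 1 (sensor 1 #9, sensor 2 #9). Since dp[10][10] = 5, nothing longer is possible.

5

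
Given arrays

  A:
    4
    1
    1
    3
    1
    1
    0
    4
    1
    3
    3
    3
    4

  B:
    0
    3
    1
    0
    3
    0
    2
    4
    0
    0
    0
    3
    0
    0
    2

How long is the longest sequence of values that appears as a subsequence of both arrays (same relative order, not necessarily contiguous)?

5

Pick 1 at A[2]=B[3], 3 at A[4]=B[5], 0 at A[7]=B[6], 4 at A[8]=B[8], 3 at A[10]=B[12]; all 5 values appear in both, in order. dp[13][15] = 5 confirms this is the maximum.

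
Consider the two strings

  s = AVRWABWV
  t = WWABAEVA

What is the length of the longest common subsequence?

4

Let dp[i][j] be the LCS length of the first i characters of s and the first j characters of t. dp[i][j] = dp[i-1][j-1]+1 when the i-th and j-th characters match, else max(dp[i-1][j], dp[i][j-1]).
    ·  W  W  A  B  A  E  V  A
 ·  0  0  0  0  0  0  0  0  0
 A  0  0  0  1  1  1  1  1  1
 V  0  0  0  1  1  1  1  2  2
 R  0  0  0  1  1  1  1  2  2
 W  0  1  1  1  1  1  1  2  2
 A  0  1  1  2  2  2  2  2  3
 B  0  1  1  2  3  3  3  3  3
 W  0  1  2  2  3  3  3  3  3
 V  0  1  2  2  3  3  3  4  4
dp[8][8] = 4. One LCS (by backtracking along matches): WABV.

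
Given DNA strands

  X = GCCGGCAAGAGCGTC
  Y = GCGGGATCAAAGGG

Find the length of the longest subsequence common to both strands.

One common subsequence of length 10: G [1,1]; then C [2,2]; then G [4,4]; then G [5,5]; then C [6,8]; then A [7,10]; then A [8,11]; then G [9,12]; then G [11,13]; then G [13,14]. dp[15][14] = 10 confirms this is the maximum.

10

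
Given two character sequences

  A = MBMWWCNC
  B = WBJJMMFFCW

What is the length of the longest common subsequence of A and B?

3

Taking M (A #1, B #5), then M (A #3, B #6), then W (A #5, B #10) gives a common subsequence of length 3. dp[8][10] = 3 confirms this is the maximum.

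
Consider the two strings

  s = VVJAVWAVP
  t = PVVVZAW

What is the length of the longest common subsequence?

Taking V [1,3], V [2,4], A [4,6], W [6,7] gives a common subsequence of length 4. The LCS DP gives dp[9][7] = 4, so this is optimal.

4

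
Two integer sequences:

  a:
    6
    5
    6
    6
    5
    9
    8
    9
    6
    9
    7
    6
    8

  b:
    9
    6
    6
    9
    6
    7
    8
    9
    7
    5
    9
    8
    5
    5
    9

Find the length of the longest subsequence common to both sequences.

7

One common subsequence of length 7: 6 [1,2], 6 [3,3], 6 [4,5], 5 [5,10], 9 [6,11], 8 [7,12], 9 [10,15]. dp[13][15] = 7 confirms this is the maximum.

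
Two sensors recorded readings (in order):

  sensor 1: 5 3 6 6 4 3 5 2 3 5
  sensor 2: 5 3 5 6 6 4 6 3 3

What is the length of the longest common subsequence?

Pick 5 [1,1], 3 [2,2], 6 [3,4], 6 [4,5], 4 [5,6], 3 [6,8], 3 [9,9]; all 7 values appear in both, in order. Since dp[10][9] = 7, nothing longer is possible.

7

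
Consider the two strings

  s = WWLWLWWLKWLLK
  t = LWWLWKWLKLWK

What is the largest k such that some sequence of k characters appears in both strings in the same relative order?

Match W [1,2], W [2,3], L [3,4], W [4,5], W [7,7], L [8,8], K [9,9], W [10,11], K [13,12] — 9 characters in the same relative order in both. dp[13][12] = 9 confirms this is the maximum.

9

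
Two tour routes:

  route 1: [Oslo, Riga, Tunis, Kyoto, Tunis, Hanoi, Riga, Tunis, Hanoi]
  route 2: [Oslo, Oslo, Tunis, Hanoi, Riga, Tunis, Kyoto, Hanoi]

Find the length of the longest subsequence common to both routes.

6

Taking Oslo at route 1[1]=route 2[2], Tunis at route 1[5]=route 2[3], Hanoi at route 1[6]=route 2[4], Riga at route 1[7]=route 2[5], Tunis at route 1[8]=route 2[6], Hanoi at route 1[9]=route 2[8] gives a common subsequence of length 6. Since dp[9][8] = 6, nothing longer is possible.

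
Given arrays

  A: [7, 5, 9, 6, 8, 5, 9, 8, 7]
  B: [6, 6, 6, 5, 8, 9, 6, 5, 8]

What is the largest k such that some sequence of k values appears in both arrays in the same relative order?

5

Let dp[i][j] be the LCS length of the first i values of A and the first j values of B. dp[i][j] = dp[i-1][j-1]+1 when the i-th and j-th values match, else max(dp[i-1][j], dp[i][j-1]).
    ·  6  6  6  5  8  9  6  5  8
 ·  0  0  0  0  0  0  0  0  0  0
 7  0  0  0  0  0  0  0  0  0  0
 5  0  0  0  0  1  1  1  1  1  1
 9  0  0  0  0  1  1  2  2  2  2
 6  0  1  1  1  1  1  2  3  3  3
 8  0  1  1  1  1  2  2  3  3  4
 5  0  1  1  1  2  2  2  3  4  4
 9  0  1  1  1  2  2  3  3  4  4
 8  0  1  1  1  2  3  3  3  4  5
 7  0  1  1  1  2  3  3  3  4  5
dp[9][9] = 5. One LCS (by backtracking along matches): 5, 9, 6, 5, 8.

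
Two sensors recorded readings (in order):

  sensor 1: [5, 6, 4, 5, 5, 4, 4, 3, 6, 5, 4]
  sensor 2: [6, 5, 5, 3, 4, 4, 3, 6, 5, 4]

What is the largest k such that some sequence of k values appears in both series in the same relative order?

9

Pick 6 at sensor 1[2]=sensor 2[1], then 5 at sensor 1[4]=sensor 2[2], then 5 at sensor 1[5]=sensor 2[3], then 4 at sensor 1[6]=sensor 2[5], then 4 at sensor 1[7]=sensor 2[6], then 3 at sensor 1[8]=sensor 2[7], then 6 at sensor 1[9]=sensor 2[8], then 5 at sensor 1[10]=sensor 2[9], then 4 at sensor 1[11]=sensor 2[10]; all 9 values appear in both, in order, and the DP table's final entry dp[11][10] is also 9, so no common subsequence is longer.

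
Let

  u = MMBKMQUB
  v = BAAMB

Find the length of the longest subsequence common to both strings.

3

Taking B [3,1]; then M [5,4]; then B [8,5] gives a common subsequence of length 3. dp[8][5] = 3 confirms this is the maximum.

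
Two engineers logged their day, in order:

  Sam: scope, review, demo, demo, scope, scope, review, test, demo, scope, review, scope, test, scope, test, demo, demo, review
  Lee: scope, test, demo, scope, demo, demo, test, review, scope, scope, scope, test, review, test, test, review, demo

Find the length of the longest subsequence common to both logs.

One common subsequence of length 10: scope (Sam #1, Lee #4); then demo (Sam #3, Lee #5); then demo (Sam #4, Lee #6); then scope (Sam #5, Lee #10); then scope (Sam #6, Lee #11); then test (Sam #8, Lee #12); then review (Sam #11, Lee #13); then test (Sam #13, Lee #14); then test (Sam #15, Lee #15); then demo (Sam #17, Lee #17). dp[18][17] = 10 confirms this is the maximum.

10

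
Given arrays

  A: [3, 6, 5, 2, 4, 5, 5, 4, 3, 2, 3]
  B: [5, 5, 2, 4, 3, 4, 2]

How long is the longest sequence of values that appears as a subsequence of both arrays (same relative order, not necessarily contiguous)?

5

One common subsequence of length 5: 5 (A #3, B #2), 2 (A #4, B #3), 4 (A #5, B #4), 4 (A #8, B #6), 2 (A #10, B #7). Since dp[11][7] = 5, nothing longer is possible.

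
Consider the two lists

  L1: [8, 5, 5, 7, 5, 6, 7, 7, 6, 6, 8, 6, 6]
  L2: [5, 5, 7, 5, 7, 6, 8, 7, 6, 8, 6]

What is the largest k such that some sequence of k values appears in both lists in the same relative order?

9

Taking 5 at L1[2]=L2[1], then 5 at L1[3]=L2[2], then 7 at L1[4]=L2[3], then 5 at L1[5]=L2[4], then 6 at L1[6]=L2[6], then 7 at L1[8]=L2[8], then 6 at L1[10]=L2[9], then 8 at L1[11]=L2[10], then 6 at L1[13]=L2[11] gives a common subsequence of length 9, and the DP table's final entry dp[13][11] is also 9, so no common subsequence is longer.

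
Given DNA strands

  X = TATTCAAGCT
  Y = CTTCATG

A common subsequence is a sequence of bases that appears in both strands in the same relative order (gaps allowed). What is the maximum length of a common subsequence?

Let dp[i][j] be the LCS length of the first i bases of X and the first j bases of Y. dp[i][j] = dp[i-1][j-1]+1 when the i-th and j-th bases match, else max(dp[i-1][j], dp[i][j-1]).
    ·  C  T  T  C  A  T  G
 ·  0  0  0  0  0  0  0  0
 T  0  0  1  1  1  1  1  1
 A  0  0  1  1  1  2  2  2
 T  0  0  1  2  2  2  3  3
 T  0  0  1  2  2  2  3  3
 C  0  1  1  2  3  3  3  3
 A  0  1  1  2  3  4  4  4
 A  0  1  1  2  3  4  4  4
 G  0  1  1  2  3  4  4  5
 C  0  1  1  2  3  4  4  5
 T  0  1  2  2  3  4  5  5
dp[10][7] = 5. One LCS (by backtracking along matches): TTCAG.

5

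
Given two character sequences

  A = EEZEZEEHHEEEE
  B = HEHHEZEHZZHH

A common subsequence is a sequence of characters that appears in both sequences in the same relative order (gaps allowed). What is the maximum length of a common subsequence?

Match E (A #1, B #2) → E (A #2, B #5) → Z (A #3, B #6) → E (A #4, B #7) → Z (A #5, B #10) → H (A #8, B #11) → H (A #9, B #12) — 7 characters in the same relative order in both. The LCS DP gives dp[13][12] = 7, so this is optimal.

7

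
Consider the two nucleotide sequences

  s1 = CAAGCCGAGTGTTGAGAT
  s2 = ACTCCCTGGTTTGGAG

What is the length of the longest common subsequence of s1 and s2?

Taking C at s1[1]=s2[4], C at s1[5]=s2[5], C at s1[6]=s2[6], G at s1[7]=s2[8], G at s1[9]=s2[9], T at s1[10]=s2[10], T at s1[12]=s2[11], T at s1[13]=s2[12], G at s1[14]=s2[14], A at s1[15]=s2[15], G at s1[16]=s2[16] gives a common subsequence of length 11. dp[18][16] = 11 confirms this is the maximum.

11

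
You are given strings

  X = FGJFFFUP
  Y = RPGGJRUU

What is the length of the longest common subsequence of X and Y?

Let dp[i][j] be the LCS length of the first i characters of X and the first j characters of Y. dp[i][j] = dp[i-1][j-1]+1 when the i-th and j-th characters match, else max(dp[i-1][j], dp[i][j-1]).
    ·  R  P  G  G  J  R  U  U
 ·  0  0  0  0  0  0  0  0  0
 F  0  0  0  0  0  0  0  0  0
 G  0  0  0  1  1  1  1  1  1
 J  0  0  0  1  1  2  2  2  2
 F  0  0  0  1  1  2  2  2  2
 F  0  0  0  1  1  2  2  2  2
 F  0  0  0  1  1  2  2  2  2
 U  0  0  0  1  1  2  2  3  3
 P  0  0  1  1  1  2  2  3  3
dp[8][8] = 3. One LCS (by backtracking along matches): GJU.

3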